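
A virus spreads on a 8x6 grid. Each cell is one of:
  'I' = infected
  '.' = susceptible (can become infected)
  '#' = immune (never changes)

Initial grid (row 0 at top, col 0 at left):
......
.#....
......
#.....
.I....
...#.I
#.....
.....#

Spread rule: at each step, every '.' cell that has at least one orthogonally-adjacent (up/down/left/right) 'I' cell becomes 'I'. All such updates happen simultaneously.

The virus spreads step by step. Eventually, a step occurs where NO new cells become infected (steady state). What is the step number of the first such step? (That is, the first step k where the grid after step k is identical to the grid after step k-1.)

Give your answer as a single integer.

Step 0 (initial): 2 infected
Step 1: +7 new -> 9 infected
Step 2: +9 new -> 18 infected
Step 3: +9 new -> 27 infected
Step 4: +8 new -> 35 infected
Step 5: +5 new -> 40 infected
Step 6: +3 new -> 43 infected
Step 7: +0 new -> 43 infected

Answer: 7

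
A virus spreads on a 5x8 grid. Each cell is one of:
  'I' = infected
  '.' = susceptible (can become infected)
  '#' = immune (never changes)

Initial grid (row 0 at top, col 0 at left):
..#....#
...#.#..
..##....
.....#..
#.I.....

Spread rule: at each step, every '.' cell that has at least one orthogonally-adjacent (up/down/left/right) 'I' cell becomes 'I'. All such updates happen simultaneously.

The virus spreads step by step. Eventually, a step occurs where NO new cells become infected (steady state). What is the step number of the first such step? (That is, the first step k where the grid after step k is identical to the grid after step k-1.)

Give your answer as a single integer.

Step 0 (initial): 1 infected
Step 1: +3 new -> 4 infected
Step 2: +3 new -> 7 infected
Step 3: +4 new -> 11 infected
Step 4: +4 new -> 15 infected
Step 5: +7 new -> 22 infected
Step 6: +4 new -> 26 infected
Step 7: +4 new -> 30 infected
Step 8: +2 new -> 32 infected
Step 9: +0 new -> 32 infected

Answer: 9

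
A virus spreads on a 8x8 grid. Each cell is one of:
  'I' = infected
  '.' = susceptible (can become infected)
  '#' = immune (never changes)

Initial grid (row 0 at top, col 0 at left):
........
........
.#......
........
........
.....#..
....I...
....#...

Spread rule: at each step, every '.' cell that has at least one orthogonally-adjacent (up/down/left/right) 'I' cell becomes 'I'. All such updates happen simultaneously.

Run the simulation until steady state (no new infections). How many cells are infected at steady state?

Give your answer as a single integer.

Step 0 (initial): 1 infected
Step 1: +3 new -> 4 infected
Step 2: +6 new -> 10 infected
Step 3: +9 new -> 19 infected
Step 4: +10 new -> 29 infected
Step 5: +9 new -> 38 infected
Step 6: +8 new -> 46 infected
Step 7: +6 new -> 52 infected
Step 8: +5 new -> 57 infected
Step 9: +3 new -> 60 infected
Step 10: +1 new -> 61 infected
Step 11: +0 new -> 61 infected

Answer: 61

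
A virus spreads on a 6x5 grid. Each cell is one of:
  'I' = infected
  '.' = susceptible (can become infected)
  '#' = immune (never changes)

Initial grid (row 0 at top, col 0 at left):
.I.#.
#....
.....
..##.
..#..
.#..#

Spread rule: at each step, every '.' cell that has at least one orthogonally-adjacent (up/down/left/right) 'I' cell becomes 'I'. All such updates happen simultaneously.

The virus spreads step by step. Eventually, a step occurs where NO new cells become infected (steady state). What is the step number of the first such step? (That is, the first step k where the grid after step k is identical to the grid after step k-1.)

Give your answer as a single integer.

Answer: 11

Derivation:
Step 0 (initial): 1 infected
Step 1: +3 new -> 4 infected
Step 2: +2 new -> 6 infected
Step 3: +4 new -> 10 infected
Step 4: +4 new -> 14 infected
Step 5: +3 new -> 17 infected
Step 6: +2 new -> 19 infected
Step 7: +1 new -> 20 infected
Step 8: +1 new -> 21 infected
Step 9: +1 new -> 22 infected
Step 10: +1 new -> 23 infected
Step 11: +0 new -> 23 infected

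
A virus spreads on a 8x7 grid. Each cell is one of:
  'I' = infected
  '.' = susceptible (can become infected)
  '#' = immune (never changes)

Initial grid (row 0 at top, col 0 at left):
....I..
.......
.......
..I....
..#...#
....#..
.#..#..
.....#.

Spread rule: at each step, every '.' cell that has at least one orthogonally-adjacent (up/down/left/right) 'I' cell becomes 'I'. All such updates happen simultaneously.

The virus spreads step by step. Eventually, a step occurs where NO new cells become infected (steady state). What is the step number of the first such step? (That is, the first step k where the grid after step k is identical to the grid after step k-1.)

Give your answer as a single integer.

Step 0 (initial): 2 infected
Step 1: +6 new -> 8 infected
Step 2: +12 new -> 20 infected
Step 3: +10 new -> 30 infected
Step 4: +8 new -> 38 infected
Step 5: +4 new -> 42 infected
Step 6: +5 new -> 47 infected
Step 7: +2 new -> 49 infected
Step 8: +1 new -> 50 infected
Step 9: +0 new -> 50 infected

Answer: 9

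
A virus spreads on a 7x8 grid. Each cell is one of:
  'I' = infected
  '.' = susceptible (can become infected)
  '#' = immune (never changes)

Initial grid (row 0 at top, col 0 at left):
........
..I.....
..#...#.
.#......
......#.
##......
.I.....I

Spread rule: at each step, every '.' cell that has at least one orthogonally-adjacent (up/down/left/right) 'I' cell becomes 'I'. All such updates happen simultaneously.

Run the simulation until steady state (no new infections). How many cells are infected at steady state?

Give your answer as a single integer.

Answer: 50

Derivation:
Step 0 (initial): 3 infected
Step 1: +7 new -> 10 infected
Step 2: +11 new -> 21 infected
Step 3: +11 new -> 32 infected
Step 4: +12 new -> 44 infected
Step 5: +5 new -> 49 infected
Step 6: +1 new -> 50 infected
Step 7: +0 new -> 50 infected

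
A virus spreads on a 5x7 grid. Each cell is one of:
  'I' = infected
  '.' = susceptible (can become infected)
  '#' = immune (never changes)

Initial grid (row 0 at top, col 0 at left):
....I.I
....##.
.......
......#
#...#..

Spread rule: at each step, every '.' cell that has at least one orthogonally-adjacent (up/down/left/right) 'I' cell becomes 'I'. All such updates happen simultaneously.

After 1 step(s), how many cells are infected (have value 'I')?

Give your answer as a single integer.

Answer: 5

Derivation:
Step 0 (initial): 2 infected
Step 1: +3 new -> 5 infected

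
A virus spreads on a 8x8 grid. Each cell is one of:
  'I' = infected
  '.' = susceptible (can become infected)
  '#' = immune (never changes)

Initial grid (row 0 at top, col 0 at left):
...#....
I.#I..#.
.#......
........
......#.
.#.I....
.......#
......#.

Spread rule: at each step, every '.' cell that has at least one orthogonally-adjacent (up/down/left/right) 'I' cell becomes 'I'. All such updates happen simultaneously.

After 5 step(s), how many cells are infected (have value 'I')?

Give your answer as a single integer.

Answer: 53

Derivation:
Step 0 (initial): 3 infected
Step 1: +9 new -> 12 infected
Step 2: +13 new -> 25 infected
Step 3: +14 new -> 39 infected
Step 4: +9 new -> 48 infected
Step 5: +5 new -> 53 infected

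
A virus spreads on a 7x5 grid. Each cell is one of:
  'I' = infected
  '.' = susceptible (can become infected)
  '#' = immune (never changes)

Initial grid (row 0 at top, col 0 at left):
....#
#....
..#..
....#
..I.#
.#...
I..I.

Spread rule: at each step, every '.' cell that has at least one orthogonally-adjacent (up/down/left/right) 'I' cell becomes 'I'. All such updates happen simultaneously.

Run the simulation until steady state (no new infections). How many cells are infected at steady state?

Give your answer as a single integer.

Answer: 29

Derivation:
Step 0 (initial): 3 infected
Step 1: +9 new -> 12 infected
Step 2: +4 new -> 16 infected
Step 3: +3 new -> 19 infected
Step 4: +4 new -> 23 infected
Step 5: +4 new -> 27 infected
Step 6: +2 new -> 29 infected
Step 7: +0 new -> 29 infected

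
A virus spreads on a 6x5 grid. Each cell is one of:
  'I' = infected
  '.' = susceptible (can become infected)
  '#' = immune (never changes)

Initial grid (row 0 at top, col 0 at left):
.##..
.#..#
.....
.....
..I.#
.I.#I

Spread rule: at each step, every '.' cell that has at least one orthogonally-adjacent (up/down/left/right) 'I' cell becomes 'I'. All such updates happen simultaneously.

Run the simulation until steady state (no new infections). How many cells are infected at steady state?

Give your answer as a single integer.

Step 0 (initial): 3 infected
Step 1: +5 new -> 8 infected
Step 2: +4 new -> 12 infected
Step 3: +5 new -> 17 infected
Step 4: +3 new -> 20 infected
Step 5: +2 new -> 22 infected
Step 6: +2 new -> 24 infected
Step 7: +0 new -> 24 infected

Answer: 24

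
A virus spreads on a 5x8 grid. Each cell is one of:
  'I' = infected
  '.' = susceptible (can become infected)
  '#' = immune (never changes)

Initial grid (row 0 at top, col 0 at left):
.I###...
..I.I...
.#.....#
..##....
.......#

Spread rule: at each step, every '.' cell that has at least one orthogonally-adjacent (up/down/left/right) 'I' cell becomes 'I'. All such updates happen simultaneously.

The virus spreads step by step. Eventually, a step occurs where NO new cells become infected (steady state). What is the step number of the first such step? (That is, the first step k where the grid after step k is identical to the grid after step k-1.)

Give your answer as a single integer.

Answer: 7

Derivation:
Step 0 (initial): 3 infected
Step 1: +6 new -> 9 infected
Step 2: +6 new -> 15 infected
Step 3: +6 new -> 21 infected
Step 4: +5 new -> 26 infected
Step 5: +5 new -> 31 infected
Step 6: +1 new -> 32 infected
Step 7: +0 new -> 32 infected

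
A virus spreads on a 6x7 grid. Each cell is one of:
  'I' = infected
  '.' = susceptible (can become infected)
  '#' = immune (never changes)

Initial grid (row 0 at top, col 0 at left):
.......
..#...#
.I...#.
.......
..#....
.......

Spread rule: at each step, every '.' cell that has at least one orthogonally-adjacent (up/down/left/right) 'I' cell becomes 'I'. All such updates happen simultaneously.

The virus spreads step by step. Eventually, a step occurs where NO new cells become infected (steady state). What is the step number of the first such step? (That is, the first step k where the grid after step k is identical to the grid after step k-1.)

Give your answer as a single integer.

Answer: 9

Derivation:
Step 0 (initial): 1 infected
Step 1: +4 new -> 5 infected
Step 2: +6 new -> 11 infected
Step 3: +7 new -> 18 infected
Step 4: +6 new -> 24 infected
Step 5: +5 new -> 29 infected
Step 6: +4 new -> 33 infected
Step 7: +4 new -> 37 infected
Step 8: +1 new -> 38 infected
Step 9: +0 new -> 38 infected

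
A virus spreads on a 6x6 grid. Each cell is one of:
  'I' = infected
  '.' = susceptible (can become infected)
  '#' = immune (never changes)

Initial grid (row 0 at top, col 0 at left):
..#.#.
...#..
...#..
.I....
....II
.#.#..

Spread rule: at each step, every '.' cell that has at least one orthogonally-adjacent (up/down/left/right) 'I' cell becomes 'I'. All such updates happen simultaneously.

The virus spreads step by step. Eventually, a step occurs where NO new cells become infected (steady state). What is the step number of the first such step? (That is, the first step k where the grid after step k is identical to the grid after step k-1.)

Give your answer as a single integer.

Answer: 5

Derivation:
Step 0 (initial): 3 infected
Step 1: +9 new -> 12 infected
Step 2: +8 new -> 20 infected
Step 3: +7 new -> 27 infected
Step 4: +2 new -> 29 infected
Step 5: +0 new -> 29 infected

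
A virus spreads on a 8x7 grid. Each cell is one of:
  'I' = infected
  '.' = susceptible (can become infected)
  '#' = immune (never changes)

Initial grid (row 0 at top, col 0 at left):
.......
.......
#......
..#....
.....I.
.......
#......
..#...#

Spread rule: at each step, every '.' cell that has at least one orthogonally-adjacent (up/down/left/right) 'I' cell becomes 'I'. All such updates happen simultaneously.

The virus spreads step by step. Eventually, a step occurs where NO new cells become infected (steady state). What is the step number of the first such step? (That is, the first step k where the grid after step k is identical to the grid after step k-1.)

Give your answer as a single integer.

Answer: 10

Derivation:
Step 0 (initial): 1 infected
Step 1: +4 new -> 5 infected
Step 2: +7 new -> 12 infected
Step 3: +9 new -> 21 infected
Step 4: +8 new -> 29 infected
Step 5: +9 new -> 38 infected
Step 6: +6 new -> 44 infected
Step 7: +3 new -> 47 infected
Step 8: +3 new -> 50 infected
Step 9: +1 new -> 51 infected
Step 10: +0 new -> 51 infected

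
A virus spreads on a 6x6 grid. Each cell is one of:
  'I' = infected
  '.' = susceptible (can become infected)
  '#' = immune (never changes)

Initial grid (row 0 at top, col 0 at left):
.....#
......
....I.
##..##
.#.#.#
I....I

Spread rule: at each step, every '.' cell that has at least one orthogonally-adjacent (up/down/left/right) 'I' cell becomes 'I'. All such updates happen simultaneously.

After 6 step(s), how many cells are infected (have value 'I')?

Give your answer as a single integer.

Answer: 28

Derivation:
Step 0 (initial): 3 infected
Step 1: +6 new -> 9 infected
Step 2: +8 new -> 17 infected
Step 3: +5 new -> 22 infected
Step 4: +3 new -> 25 infected
Step 5: +2 new -> 27 infected
Step 6: +1 new -> 28 infected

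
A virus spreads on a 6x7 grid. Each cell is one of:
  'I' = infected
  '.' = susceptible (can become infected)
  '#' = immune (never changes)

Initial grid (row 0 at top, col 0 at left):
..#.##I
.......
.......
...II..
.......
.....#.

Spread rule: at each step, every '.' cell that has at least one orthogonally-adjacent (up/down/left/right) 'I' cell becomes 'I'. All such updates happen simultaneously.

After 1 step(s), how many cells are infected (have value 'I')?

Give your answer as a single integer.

Answer: 10

Derivation:
Step 0 (initial): 3 infected
Step 1: +7 new -> 10 infected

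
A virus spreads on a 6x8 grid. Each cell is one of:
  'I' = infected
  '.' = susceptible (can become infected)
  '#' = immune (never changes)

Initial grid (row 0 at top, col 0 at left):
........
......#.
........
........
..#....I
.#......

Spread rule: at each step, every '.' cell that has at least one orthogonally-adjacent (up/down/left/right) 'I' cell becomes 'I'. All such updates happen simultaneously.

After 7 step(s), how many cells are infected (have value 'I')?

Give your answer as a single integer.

Step 0 (initial): 1 infected
Step 1: +3 new -> 4 infected
Step 2: +4 new -> 8 infected
Step 3: +5 new -> 13 infected
Step 4: +5 new -> 18 infected
Step 5: +5 new -> 23 infected
Step 6: +5 new -> 28 infected
Step 7: +4 new -> 32 infected

Answer: 32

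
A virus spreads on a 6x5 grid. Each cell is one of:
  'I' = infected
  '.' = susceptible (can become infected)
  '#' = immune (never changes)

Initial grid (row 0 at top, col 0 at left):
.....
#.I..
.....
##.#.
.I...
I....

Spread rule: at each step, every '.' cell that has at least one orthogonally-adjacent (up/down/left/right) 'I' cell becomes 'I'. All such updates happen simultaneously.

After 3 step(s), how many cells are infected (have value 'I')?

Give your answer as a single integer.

Answer: 24

Derivation:
Step 0 (initial): 3 infected
Step 1: +7 new -> 10 infected
Step 2: +8 new -> 18 infected
Step 3: +6 new -> 24 infected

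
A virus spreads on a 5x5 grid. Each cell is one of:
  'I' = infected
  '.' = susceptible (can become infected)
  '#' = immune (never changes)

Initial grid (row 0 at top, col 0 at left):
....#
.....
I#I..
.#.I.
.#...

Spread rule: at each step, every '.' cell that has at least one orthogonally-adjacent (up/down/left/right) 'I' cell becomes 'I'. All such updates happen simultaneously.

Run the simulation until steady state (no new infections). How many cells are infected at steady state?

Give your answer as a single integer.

Step 0 (initial): 3 infected
Step 1: +7 new -> 10 infected
Step 2: +8 new -> 18 infected
Step 3: +3 new -> 21 infected
Step 4: +0 new -> 21 infected

Answer: 21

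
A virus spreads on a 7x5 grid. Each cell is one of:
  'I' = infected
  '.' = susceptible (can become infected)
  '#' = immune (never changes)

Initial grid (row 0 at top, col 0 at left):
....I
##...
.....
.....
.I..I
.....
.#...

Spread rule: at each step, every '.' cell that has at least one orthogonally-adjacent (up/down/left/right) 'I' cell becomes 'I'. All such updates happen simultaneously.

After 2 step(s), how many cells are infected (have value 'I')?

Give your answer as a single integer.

Step 0 (initial): 3 infected
Step 1: +9 new -> 12 infected
Step 2: +11 new -> 23 infected

Answer: 23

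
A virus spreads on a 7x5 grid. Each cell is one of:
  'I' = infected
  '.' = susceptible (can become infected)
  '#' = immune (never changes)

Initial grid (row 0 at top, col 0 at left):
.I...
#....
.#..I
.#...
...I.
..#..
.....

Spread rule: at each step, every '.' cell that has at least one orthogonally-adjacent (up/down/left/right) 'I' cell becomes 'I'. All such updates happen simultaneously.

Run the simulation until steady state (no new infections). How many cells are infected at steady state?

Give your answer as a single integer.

Step 0 (initial): 3 infected
Step 1: +10 new -> 13 infected
Step 2: +9 new -> 22 infected
Step 3: +4 new -> 26 infected
Step 4: +3 new -> 29 infected
Step 5: +2 new -> 31 infected
Step 6: +0 new -> 31 infected

Answer: 31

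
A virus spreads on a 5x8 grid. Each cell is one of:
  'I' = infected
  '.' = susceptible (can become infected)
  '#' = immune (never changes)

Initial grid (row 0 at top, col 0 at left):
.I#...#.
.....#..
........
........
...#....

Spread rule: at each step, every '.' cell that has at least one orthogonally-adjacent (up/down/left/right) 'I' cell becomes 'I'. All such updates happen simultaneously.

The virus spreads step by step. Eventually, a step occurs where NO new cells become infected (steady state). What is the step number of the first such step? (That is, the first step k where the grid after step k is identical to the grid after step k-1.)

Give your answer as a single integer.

Answer: 11

Derivation:
Step 0 (initial): 1 infected
Step 1: +2 new -> 3 infected
Step 2: +3 new -> 6 infected
Step 3: +4 new -> 10 infected
Step 4: +6 new -> 16 infected
Step 5: +5 new -> 21 infected
Step 6: +3 new -> 24 infected
Step 7: +3 new -> 27 infected
Step 8: +4 new -> 31 infected
Step 9: +3 new -> 34 infected
Step 10: +2 new -> 36 infected
Step 11: +0 new -> 36 infected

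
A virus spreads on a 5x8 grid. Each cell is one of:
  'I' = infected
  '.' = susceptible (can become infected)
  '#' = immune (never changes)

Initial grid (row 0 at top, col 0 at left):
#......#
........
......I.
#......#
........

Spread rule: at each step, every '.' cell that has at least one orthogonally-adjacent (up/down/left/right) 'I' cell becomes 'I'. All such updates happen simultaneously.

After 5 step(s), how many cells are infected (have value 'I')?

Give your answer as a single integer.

Answer: 27

Derivation:
Step 0 (initial): 1 infected
Step 1: +4 new -> 5 infected
Step 2: +6 new -> 11 infected
Step 3: +6 new -> 17 infected
Step 4: +5 new -> 22 infected
Step 5: +5 new -> 27 infected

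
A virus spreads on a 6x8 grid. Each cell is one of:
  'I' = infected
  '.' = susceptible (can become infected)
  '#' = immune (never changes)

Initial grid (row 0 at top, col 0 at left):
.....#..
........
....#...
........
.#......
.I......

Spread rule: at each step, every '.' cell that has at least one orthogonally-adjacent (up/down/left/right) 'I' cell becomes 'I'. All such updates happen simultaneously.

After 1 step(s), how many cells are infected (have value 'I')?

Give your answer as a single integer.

Answer: 3

Derivation:
Step 0 (initial): 1 infected
Step 1: +2 new -> 3 infected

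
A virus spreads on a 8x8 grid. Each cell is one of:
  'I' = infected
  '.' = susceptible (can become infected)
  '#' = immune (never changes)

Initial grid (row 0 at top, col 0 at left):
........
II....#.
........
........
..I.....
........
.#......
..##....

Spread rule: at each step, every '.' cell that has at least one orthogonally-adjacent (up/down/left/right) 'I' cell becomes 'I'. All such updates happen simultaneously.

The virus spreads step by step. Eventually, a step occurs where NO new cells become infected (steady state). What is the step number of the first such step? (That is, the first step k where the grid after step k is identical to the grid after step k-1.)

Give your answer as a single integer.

Step 0 (initial): 3 infected
Step 1: +9 new -> 12 infected
Step 2: +11 new -> 23 infected
Step 3: +8 new -> 31 infected
Step 4: +8 new -> 39 infected
Step 5: +8 new -> 47 infected
Step 6: +7 new -> 54 infected
Step 7: +4 new -> 58 infected
Step 8: +2 new -> 60 infected
Step 9: +0 new -> 60 infected

Answer: 9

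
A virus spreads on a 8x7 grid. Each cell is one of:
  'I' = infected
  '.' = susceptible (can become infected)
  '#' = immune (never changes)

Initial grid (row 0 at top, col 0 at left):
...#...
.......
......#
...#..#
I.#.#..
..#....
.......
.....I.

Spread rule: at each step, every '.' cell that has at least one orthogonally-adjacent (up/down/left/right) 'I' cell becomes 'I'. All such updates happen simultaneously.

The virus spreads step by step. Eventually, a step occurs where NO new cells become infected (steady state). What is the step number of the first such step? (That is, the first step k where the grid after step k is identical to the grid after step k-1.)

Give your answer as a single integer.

Step 0 (initial): 2 infected
Step 1: +6 new -> 8 infected
Step 2: +8 new -> 16 infected
Step 3: +10 new -> 26 infected
Step 4: +8 new -> 34 infected
Step 5: +6 new -> 40 infected
Step 6: +4 new -> 44 infected
Step 7: +3 new -> 47 infected
Step 8: +2 new -> 49 infected
Step 9: +0 new -> 49 infected

Answer: 9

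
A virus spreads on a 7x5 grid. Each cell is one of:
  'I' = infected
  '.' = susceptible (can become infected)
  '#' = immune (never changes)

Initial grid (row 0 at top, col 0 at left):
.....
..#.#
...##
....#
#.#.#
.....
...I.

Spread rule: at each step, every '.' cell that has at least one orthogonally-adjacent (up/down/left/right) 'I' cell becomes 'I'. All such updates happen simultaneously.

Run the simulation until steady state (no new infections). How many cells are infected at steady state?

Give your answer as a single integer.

Answer: 27

Derivation:
Step 0 (initial): 1 infected
Step 1: +3 new -> 4 infected
Step 2: +4 new -> 8 infected
Step 3: +3 new -> 11 infected
Step 4: +3 new -> 14 infected
Step 5: +2 new -> 16 infected
Step 6: +2 new -> 18 infected
Step 7: +2 new -> 20 infected
Step 8: +2 new -> 22 infected
Step 9: +2 new -> 24 infected
Step 10: +1 new -> 25 infected
Step 11: +2 new -> 27 infected
Step 12: +0 new -> 27 infected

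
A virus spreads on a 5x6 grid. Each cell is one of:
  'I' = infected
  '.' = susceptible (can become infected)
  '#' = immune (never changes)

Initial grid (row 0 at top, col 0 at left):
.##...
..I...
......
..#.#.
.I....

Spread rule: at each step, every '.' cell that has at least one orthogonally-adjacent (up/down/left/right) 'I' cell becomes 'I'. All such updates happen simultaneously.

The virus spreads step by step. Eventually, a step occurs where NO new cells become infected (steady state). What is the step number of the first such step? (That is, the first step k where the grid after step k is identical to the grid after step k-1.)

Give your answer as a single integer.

Answer: 6

Derivation:
Step 0 (initial): 2 infected
Step 1: +6 new -> 8 infected
Step 2: +7 new -> 15 infected
Step 3: +7 new -> 22 infected
Step 4: +3 new -> 25 infected
Step 5: +1 new -> 26 infected
Step 6: +0 new -> 26 infected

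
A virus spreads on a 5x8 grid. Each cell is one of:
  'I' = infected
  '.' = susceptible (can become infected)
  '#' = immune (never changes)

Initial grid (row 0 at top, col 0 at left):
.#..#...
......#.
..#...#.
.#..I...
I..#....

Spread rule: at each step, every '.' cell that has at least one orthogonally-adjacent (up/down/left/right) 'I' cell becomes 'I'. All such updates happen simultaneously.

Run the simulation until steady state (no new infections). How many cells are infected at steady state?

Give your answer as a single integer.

Answer: 33

Derivation:
Step 0 (initial): 2 infected
Step 1: +6 new -> 8 infected
Step 2: +8 new -> 16 infected
Step 3: +6 new -> 22 infected
Step 4: +7 new -> 29 infected
Step 5: +3 new -> 32 infected
Step 6: +1 new -> 33 infected
Step 7: +0 new -> 33 infected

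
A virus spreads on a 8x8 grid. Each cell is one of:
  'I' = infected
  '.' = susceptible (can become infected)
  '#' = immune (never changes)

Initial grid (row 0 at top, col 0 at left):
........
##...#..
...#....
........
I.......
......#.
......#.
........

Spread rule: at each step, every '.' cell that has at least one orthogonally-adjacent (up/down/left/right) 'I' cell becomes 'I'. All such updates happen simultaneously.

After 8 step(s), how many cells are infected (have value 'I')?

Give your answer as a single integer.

Step 0 (initial): 1 infected
Step 1: +3 new -> 4 infected
Step 2: +5 new -> 9 infected
Step 3: +6 new -> 15 infected
Step 4: +6 new -> 21 infected
Step 5: +6 new -> 27 infected
Step 6: +8 new -> 35 infected
Step 7: +8 new -> 43 infected
Step 8: +6 new -> 49 infected

Answer: 49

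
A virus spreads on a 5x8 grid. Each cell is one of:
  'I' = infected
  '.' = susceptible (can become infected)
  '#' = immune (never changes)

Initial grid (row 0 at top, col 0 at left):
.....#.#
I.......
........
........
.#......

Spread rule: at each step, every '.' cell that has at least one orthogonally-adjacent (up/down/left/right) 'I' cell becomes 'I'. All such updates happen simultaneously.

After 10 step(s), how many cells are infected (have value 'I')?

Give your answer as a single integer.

Step 0 (initial): 1 infected
Step 1: +3 new -> 4 infected
Step 2: +4 new -> 8 infected
Step 3: +5 new -> 13 infected
Step 4: +4 new -> 17 infected
Step 5: +5 new -> 22 infected
Step 6: +4 new -> 26 infected
Step 7: +5 new -> 31 infected
Step 8: +3 new -> 34 infected
Step 9: +2 new -> 36 infected
Step 10: +1 new -> 37 infected

Answer: 37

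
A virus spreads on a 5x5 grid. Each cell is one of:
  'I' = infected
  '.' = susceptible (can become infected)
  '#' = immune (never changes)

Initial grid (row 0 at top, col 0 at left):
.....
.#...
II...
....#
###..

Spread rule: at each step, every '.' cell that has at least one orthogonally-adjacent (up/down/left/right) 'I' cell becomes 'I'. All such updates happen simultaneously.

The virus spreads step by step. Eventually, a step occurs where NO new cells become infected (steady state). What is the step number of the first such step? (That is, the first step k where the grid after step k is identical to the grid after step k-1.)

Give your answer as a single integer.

Step 0 (initial): 2 infected
Step 1: +4 new -> 6 infected
Step 2: +4 new -> 10 infected
Step 3: +5 new -> 15 infected
Step 4: +3 new -> 18 infected
Step 5: +2 new -> 20 infected
Step 6: +0 new -> 20 infected

Answer: 6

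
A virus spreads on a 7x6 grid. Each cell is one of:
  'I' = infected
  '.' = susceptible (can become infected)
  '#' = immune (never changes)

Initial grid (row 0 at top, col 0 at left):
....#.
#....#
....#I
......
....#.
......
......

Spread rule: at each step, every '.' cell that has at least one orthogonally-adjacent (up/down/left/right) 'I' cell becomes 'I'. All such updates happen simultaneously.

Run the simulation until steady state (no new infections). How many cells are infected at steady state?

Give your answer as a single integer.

Answer: 36

Derivation:
Step 0 (initial): 1 infected
Step 1: +1 new -> 2 infected
Step 2: +2 new -> 4 infected
Step 3: +2 new -> 6 infected
Step 4: +5 new -> 11 infected
Step 5: +6 new -> 17 infected
Step 6: +8 new -> 25 infected
Step 7: +6 new -> 31 infected
Step 8: +3 new -> 34 infected
Step 9: +2 new -> 36 infected
Step 10: +0 new -> 36 infected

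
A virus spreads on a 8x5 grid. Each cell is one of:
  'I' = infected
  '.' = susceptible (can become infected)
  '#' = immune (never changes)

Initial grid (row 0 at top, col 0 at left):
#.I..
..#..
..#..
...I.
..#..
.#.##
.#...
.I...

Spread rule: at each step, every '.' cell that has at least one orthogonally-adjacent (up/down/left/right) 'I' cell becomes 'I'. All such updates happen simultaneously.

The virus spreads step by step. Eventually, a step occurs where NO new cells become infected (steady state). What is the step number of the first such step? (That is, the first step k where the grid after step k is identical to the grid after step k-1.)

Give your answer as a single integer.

Step 0 (initial): 3 infected
Step 1: +8 new -> 11 infected
Step 2: +9 new -> 20 infected
Step 3: +9 new -> 29 infected
Step 4: +3 new -> 32 infected
Step 5: +0 new -> 32 infected

Answer: 5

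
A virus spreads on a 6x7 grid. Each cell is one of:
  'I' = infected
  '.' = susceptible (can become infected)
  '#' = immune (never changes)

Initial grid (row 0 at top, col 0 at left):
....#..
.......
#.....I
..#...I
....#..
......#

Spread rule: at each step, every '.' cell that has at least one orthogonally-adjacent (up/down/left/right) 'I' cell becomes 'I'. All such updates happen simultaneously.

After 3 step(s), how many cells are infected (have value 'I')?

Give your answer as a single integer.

Step 0 (initial): 2 infected
Step 1: +4 new -> 6 infected
Step 2: +5 new -> 11 infected
Step 3: +5 new -> 16 infected

Answer: 16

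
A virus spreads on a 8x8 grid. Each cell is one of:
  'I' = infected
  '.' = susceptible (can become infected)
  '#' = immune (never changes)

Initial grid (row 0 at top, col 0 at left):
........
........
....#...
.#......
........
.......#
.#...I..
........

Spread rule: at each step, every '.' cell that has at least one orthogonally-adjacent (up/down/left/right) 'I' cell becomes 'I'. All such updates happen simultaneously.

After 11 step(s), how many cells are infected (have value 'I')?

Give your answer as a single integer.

Answer: 60

Derivation:
Step 0 (initial): 1 infected
Step 1: +4 new -> 5 infected
Step 2: +7 new -> 12 infected
Step 3: +7 new -> 19 infected
Step 4: +7 new -> 26 infected
Step 5: +7 new -> 33 infected
Step 6: +9 new -> 42 infected
Step 7: +7 new -> 49 infected
Step 8: +5 new -> 54 infected
Step 9: +3 new -> 57 infected
Step 10: +2 new -> 59 infected
Step 11: +1 new -> 60 infected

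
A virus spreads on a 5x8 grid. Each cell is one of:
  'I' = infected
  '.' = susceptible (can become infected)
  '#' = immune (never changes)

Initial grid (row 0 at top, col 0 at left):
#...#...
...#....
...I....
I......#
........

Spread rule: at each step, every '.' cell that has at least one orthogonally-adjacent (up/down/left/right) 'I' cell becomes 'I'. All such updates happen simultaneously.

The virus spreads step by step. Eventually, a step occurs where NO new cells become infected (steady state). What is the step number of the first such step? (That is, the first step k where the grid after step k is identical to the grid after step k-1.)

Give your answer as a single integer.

Answer: 7

Derivation:
Step 0 (initial): 2 infected
Step 1: +6 new -> 8 infected
Step 2: +9 new -> 17 infected
Step 3: +7 new -> 24 infected
Step 4: +7 new -> 31 infected
Step 5: +3 new -> 34 infected
Step 6: +2 new -> 36 infected
Step 7: +0 new -> 36 infected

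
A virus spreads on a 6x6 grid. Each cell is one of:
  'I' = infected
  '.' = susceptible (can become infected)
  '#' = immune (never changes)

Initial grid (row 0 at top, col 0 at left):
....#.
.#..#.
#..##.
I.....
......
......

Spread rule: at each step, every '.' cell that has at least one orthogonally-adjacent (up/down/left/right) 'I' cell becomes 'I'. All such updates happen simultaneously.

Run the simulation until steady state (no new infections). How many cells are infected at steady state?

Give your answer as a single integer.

Answer: 30

Derivation:
Step 0 (initial): 1 infected
Step 1: +2 new -> 3 infected
Step 2: +4 new -> 7 infected
Step 3: +4 new -> 11 infected
Step 4: +4 new -> 15 infected
Step 5: +5 new -> 20 infected
Step 6: +5 new -> 25 infected
Step 7: +3 new -> 28 infected
Step 8: +2 new -> 30 infected
Step 9: +0 new -> 30 infected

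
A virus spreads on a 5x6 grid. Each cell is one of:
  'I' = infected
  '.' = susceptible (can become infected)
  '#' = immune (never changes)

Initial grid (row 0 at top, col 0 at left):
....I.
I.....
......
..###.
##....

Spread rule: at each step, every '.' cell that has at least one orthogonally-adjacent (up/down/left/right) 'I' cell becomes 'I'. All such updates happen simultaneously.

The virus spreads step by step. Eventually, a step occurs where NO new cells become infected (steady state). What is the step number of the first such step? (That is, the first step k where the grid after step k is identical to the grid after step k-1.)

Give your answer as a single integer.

Step 0 (initial): 2 infected
Step 1: +6 new -> 8 infected
Step 2: +8 new -> 16 infected
Step 3: +4 new -> 20 infected
Step 4: +1 new -> 21 infected
Step 5: +1 new -> 22 infected
Step 6: +1 new -> 23 infected
Step 7: +1 new -> 24 infected
Step 8: +1 new -> 25 infected
Step 9: +0 new -> 25 infected

Answer: 9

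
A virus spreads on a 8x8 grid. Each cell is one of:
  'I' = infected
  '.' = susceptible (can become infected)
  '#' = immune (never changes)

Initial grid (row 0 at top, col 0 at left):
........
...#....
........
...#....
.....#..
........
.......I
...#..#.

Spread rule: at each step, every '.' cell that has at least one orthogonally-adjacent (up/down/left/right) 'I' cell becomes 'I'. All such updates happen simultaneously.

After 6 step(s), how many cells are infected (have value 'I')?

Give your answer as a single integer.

Answer: 31

Derivation:
Step 0 (initial): 1 infected
Step 1: +3 new -> 4 infected
Step 2: +3 new -> 7 infected
Step 3: +5 new -> 12 infected
Step 4: +5 new -> 17 infected
Step 5: +6 new -> 23 infected
Step 6: +8 new -> 31 infected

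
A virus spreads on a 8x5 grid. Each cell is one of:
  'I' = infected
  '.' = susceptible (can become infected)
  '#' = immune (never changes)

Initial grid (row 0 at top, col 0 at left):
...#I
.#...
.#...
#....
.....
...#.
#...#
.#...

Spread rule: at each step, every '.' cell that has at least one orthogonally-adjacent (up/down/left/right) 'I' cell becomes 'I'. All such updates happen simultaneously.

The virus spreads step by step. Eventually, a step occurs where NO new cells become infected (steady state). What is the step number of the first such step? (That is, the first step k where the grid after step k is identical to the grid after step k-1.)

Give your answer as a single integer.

Step 0 (initial): 1 infected
Step 1: +1 new -> 2 infected
Step 2: +2 new -> 4 infected
Step 3: +3 new -> 7 infected
Step 4: +4 new -> 11 infected
Step 5: +4 new -> 15 infected
Step 6: +3 new -> 18 infected
Step 7: +3 new -> 21 infected
Step 8: +4 new -> 25 infected
Step 9: +4 new -> 29 infected
Step 10: +1 new -> 30 infected
Step 11: +1 new -> 31 infected
Step 12: +0 new -> 31 infected

Answer: 12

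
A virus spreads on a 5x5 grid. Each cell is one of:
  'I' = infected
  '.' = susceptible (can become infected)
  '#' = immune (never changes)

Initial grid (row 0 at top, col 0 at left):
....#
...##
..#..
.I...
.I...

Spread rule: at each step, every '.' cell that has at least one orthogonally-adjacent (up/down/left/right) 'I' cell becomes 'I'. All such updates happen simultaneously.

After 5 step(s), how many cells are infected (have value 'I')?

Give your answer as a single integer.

Answer: 21

Derivation:
Step 0 (initial): 2 infected
Step 1: +5 new -> 7 infected
Step 2: +4 new -> 11 infected
Step 3: +6 new -> 17 infected
Step 4: +3 new -> 20 infected
Step 5: +1 new -> 21 infected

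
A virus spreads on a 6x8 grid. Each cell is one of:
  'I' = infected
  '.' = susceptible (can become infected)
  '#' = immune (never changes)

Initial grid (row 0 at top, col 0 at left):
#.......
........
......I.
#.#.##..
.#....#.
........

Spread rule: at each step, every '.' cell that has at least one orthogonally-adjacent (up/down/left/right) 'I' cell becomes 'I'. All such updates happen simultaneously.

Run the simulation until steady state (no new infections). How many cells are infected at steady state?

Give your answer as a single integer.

Answer: 41

Derivation:
Step 0 (initial): 1 infected
Step 1: +4 new -> 5 infected
Step 2: +5 new -> 10 infected
Step 3: +5 new -> 15 infected
Step 4: +5 new -> 20 infected
Step 5: +5 new -> 25 infected
Step 6: +8 new -> 33 infected
Step 7: +5 new -> 38 infected
Step 8: +1 new -> 39 infected
Step 9: +1 new -> 40 infected
Step 10: +1 new -> 41 infected
Step 11: +0 new -> 41 infected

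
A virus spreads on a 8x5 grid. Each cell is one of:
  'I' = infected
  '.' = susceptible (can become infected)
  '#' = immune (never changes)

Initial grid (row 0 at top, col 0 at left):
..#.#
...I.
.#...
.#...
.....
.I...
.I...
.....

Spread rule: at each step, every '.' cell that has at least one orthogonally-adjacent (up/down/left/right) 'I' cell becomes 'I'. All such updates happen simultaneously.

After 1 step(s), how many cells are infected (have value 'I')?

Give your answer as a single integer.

Step 0 (initial): 3 infected
Step 1: +10 new -> 13 infected

Answer: 13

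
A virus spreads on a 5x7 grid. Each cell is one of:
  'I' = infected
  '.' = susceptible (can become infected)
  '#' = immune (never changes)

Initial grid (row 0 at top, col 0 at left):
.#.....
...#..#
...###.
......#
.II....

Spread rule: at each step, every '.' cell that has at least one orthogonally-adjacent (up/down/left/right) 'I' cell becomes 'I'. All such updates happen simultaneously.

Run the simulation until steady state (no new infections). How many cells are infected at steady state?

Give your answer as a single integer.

Answer: 27

Derivation:
Step 0 (initial): 2 infected
Step 1: +4 new -> 6 infected
Step 2: +5 new -> 11 infected
Step 3: +5 new -> 16 infected
Step 4: +4 new -> 20 infected
Step 5: +2 new -> 22 infected
Step 6: +1 new -> 23 infected
Step 7: +2 new -> 25 infected
Step 8: +2 new -> 27 infected
Step 9: +0 new -> 27 infected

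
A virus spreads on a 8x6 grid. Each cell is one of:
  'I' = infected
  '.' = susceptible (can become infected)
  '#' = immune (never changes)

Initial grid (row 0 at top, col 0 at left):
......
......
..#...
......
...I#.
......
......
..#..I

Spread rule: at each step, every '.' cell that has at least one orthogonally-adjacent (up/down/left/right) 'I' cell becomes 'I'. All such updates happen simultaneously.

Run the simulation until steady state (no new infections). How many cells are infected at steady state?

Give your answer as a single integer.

Step 0 (initial): 2 infected
Step 1: +5 new -> 7 infected
Step 2: +10 new -> 17 infected
Step 3: +8 new -> 25 infected
Step 4: +8 new -> 33 infected
Step 5: +7 new -> 40 infected
Step 6: +4 new -> 44 infected
Step 7: +1 new -> 45 infected
Step 8: +0 new -> 45 infected

Answer: 45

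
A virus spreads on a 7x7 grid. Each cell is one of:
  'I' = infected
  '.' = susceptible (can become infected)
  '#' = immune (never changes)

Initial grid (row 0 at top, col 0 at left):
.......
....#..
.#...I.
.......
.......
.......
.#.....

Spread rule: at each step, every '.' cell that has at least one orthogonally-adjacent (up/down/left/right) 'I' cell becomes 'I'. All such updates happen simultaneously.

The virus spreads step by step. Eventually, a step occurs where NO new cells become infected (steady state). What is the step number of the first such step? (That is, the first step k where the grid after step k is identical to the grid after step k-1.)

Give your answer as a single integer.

Step 0 (initial): 1 infected
Step 1: +4 new -> 5 infected
Step 2: +6 new -> 11 infected
Step 3: +8 new -> 19 infected
Step 4: +7 new -> 26 infected
Step 5: +7 new -> 33 infected
Step 6: +6 new -> 39 infected
Step 7: +5 new -> 44 infected
Step 8: +1 new -> 45 infected
Step 9: +1 new -> 46 infected
Step 10: +0 new -> 46 infected

Answer: 10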